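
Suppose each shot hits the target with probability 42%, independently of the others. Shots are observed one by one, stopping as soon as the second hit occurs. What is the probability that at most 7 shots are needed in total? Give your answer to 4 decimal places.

0.8660

Finishing within 7 shots ⇔ at least 2 successes in the first 7. With X ~ Binomial(7, 0.42), P(Y ≤ 7) = 1 − P(X ≤ 1).
  k=0: C(7,0)·0.42^0·0.58^7 = 0.022080
  k=1: C(7,1)·0.42^1·0.58^6 = 0.111922
1 − 0.134002 = 0.865998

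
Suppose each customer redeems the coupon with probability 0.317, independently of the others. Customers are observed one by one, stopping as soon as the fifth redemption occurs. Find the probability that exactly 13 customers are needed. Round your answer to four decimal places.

Y = trial on which the fifth success occurs; negative binomial, r=5, p=0.317.
P(Y=13) = C(12,4) · p^5 · (1−p)^8
= 495 · 0.0032011 · 0.047355 = 0.075036

0.0750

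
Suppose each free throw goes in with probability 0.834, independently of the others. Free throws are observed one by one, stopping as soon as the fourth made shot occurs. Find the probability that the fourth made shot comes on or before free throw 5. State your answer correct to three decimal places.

0.805

Finishing within 5 free throws ⇔ at least 4 successes in the first 5. With X ~ Binomial(5, 0.834), P(Y ≤ 5) = 1 − P(X ≤ 3).
  k=0: C(5,0)·0.834^0·0.166^5 = 0.00013
  k=1: C(5,1)·0.834^1·0.166^4 = 0.00317
  k=2: C(5,2)·0.834^2·0.166^3 = 0.03182
  k=3: C(5,3)·0.834^3·0.166^2 = 0.15985
1 − 0.19496 = 0.80504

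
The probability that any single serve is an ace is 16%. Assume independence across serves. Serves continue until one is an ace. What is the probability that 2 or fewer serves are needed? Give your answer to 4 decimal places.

Y = number of serves to the first success; geometric, p = 0.16.
P(Y ≤ 2) = 1 − (1−p)^2 = 1 − 0.705600 = 0.294400

0.2944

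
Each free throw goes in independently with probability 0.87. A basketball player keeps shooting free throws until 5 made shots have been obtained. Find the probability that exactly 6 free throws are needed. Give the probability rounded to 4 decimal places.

0.3240

Y = trial on which the fifth success occurs; negative binomial, r=5, p=0.87.
P(Y=6) = C(5,4) · p^5 · (1−p)^1
= 5 · 0.49842 · 0.13 = 0.323974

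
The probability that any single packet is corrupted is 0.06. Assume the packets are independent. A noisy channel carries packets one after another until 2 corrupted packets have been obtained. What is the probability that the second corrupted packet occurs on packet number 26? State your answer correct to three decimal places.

0.020

Y = trial on which the second success occurs; negative binomial, r=2, p=0.06.
P(Y=26) = C(25,1) · p^2 · (1−p)^24
= 25 · 0.0036 · 0.2265 = 0.02039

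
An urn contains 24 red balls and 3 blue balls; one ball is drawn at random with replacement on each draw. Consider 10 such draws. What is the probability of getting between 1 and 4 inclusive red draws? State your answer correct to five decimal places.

X ~ Binomial(10, 0.888889); P(1 ≤ X ≤ 4) = Σ C(10,k) p^k (1−p)^(10−k) over k:
  k=1: C(10,1)·0.888889^1·0.111111^9 = 0.0000000
  k=2: C(10,2)·0.888889^2·0.111111^8 = 0.0000008
  k=3: C(10,3)·0.888889^3·0.111111^7 = 0.0000176
  k=4: C(10,4)·0.888889^4·0.111111^6 = 0.0002467
Total = 0.0002652

0.00027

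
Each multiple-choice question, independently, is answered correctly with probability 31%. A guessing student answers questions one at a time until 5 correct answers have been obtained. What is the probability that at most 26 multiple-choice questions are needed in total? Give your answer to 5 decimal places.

0.94038

Finishing within 26 multiple-choice questions ⇔ at least 5 successes in the first 26. With X ~ Binomial(26, 0.31), P(Y ≤ 26) = 1 − P(X ≤ 4).
  k=0: C(26,0)·0.31^0·0.69^26 = 0.0000646
  k=1: C(26,1)·0.31^1·0.69^25 = 0.0007543
  k=2: C(26,2)·0.31^2·0.69^24 = 0.0042363
  k=3: C(26,3)·0.31^3·0.69^23 = 0.0152261
  k=4: C(26,4)·0.31^4·0.69^22 = 0.0393340
1 − 0.0596152 = 0.9403848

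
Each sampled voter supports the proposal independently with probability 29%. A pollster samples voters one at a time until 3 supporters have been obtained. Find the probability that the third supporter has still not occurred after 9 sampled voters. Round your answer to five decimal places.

0.48975

Needing more than 9 sampled voters ⇔ fewer than 3 successes in the first 9. With X ~ Binomial(9, 0.29), P(Y > 9) = P(X ≤ 2).
  k=0: C(9,0)·0.29^0·0.71^9 = 0.0458485
  k=1: C(9,1)·0.29^1·0.71^8 = 0.1685417
  k=2: C(9,2)·0.29^2·0.71^7 = 0.2753639
P(X ≤ 2) = 0.4897540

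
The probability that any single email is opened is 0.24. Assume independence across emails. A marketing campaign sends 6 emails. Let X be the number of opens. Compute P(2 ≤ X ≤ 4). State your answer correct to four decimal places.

0.4384

X ~ Binomial(6, 0.24); P(2 ≤ X ≤ 4) = Σ C(6,k) p^k (1−p)^(6−k) over k:
  k=2: C(6,2)·0.24^2·0.76^4 = 0.288249
  k=3: C(6,3)·0.24^3·0.76^3 = 0.121368
  k=4: C(6,4)·0.24^4·0.76^2 = 0.028745
Total = 0.438362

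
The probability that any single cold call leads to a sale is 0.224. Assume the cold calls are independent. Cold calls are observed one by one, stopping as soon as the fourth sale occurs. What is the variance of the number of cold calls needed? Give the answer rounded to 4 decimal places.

Y = total cold calls until the fourth success; negative binomial with r=4, p=0.224.
Var(Y) = r(1−p)/p² = 4·0.776 / 0.224² = 61.862245

61.8622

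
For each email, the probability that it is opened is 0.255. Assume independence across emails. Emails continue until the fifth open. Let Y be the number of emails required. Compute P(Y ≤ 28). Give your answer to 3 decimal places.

0.877

Finishing within 28 emails ⇔ at least 5 successes in the first 28. With X ~ Binomial(28, 0.255), P(Y ≤ 28) = 1 − P(X ≤ 4).
  k=0: C(28,0)·0.255^0·0.745^28 = 0.00026
  k=1: C(28,1)·0.255^1·0.745^27 = 0.00252
  k=2: C(28,2)·0.255^2·0.745^26 = 0.01166
  k=3: C(28,3)·0.255^3·0.745^25 = 0.03458
  k=4: C(28,4)·0.255^4·0.745^24 = 0.07398
1 − 0.12301 = 0.87699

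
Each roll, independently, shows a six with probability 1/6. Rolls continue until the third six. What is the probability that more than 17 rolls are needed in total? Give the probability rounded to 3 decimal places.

0.444

Needing more than 17 rolls ⇔ fewer than 3 successes in the first 17. With X ~ Binomial(17, 0.166667), P(Y > 17) = P(X ≤ 2).
  k=0: C(17,0)·0.166667^0·0.833333^17 = 0.04507
  k=1: C(17,1)·0.166667^1·0.833333^16 = 0.15325
  k=2: C(17,2)·0.166667^2·0.833333^15 = 0.24520
P(X ≤ 2) = 0.44352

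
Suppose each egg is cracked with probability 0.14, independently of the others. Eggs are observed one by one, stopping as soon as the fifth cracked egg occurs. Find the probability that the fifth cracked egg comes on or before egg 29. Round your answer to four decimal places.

Finishing within 29 eggs ⇔ at least 5 successes in the first 29. With X ~ Binomial(29, 0.14), P(Y ≤ 29) = 1 − P(X ≤ 4).
  k=0: C(29,0)·0.14^0·0.86^29 = 0.012602
  k=1: C(29,1)·0.14^1·0.86^28 = 0.059495
  k=2: C(29,2)·0.14^2·0.86^27 = 0.135594
  k=3: C(29,3)·0.14^3·0.86^26 = 0.198661
  k=4: C(29,4)·0.14^4·0.86^25 = 0.210211
1 − 0.616564 = 0.383436

0.3834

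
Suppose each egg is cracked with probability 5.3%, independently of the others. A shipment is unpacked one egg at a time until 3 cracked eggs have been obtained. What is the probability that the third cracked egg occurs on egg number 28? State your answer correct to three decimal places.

0.013

Y = trial on which the third success occurs; negative binomial, r=3, p=0.053.
P(Y=28) = C(27,2) · p^3 · (1−p)^25
= 351 · 0.00014888 · 0.2563 = 0.01339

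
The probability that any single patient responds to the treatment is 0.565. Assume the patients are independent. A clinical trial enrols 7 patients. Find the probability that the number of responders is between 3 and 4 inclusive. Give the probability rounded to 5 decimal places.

0.51961

X ~ Binomial(7, 0.565); P(3 ≤ X ≤ 4) = Σ C(7,k) p^k (1−p)^(7−k) over k:
  k=3: C(7,3)·0.565^3·0.435^4 = 0.2260323
  k=4: C(7,4)·0.565^4·0.435^3 = 0.2935821
Total = 0.5196144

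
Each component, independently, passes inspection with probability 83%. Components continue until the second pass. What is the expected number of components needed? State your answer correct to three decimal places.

Y = total components until the second success; negative binomial with r=2, p=0.83.
E[Y] = r / p = 2 / 0.83 = 2.40964

2.410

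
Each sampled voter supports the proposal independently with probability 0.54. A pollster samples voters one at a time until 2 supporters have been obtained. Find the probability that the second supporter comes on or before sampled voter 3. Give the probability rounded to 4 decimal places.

0.5599

Finishing within 3 sampled voters ⇔ at least 2 successes in the first 3. With X ~ Binomial(3, 0.54), P(Y ≤ 3) = 1 − P(X ≤ 1).
  k=0: C(3,0)·0.54^0·0.46^3 = 0.097336
  k=1: C(3,1)·0.54^1·0.46^2 = 0.342792
1 − 0.440128 = 0.559872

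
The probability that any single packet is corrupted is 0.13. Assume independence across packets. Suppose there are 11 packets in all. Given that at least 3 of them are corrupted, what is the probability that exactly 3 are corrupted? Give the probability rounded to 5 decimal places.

0.72898

X ~ Binomial(11, 0.13). Want P(X=3 | X≥3) = P(X=3) / P(X≥3).
P(X=3) = C(11,3)·0.13^3·0.87^8 = 0.1189784
P(X≥3) = 1 − 0.2161284 − 0.3552455 − 0.2654133 = 0.1632129
Ratio = 0.1189784 / 0.1632129 = 0.7289767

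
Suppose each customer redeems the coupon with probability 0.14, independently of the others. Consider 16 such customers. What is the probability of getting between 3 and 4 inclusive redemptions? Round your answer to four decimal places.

X ~ Binomial(16, 0.14); P(3 ≤ X ≤ 4) = Σ C(16,k) p^k (1−p)^(16−k) over k:
  k=3: C(16,3)·0.14^3·0.86^13 = 0.216298
  k=4: C(16,4)·0.14^4·0.86^12 = 0.114437
Total = 0.330734

0.3307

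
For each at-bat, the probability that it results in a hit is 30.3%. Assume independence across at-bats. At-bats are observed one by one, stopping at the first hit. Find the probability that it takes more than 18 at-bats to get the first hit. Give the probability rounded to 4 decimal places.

Y = number of at-bats to the first success; geometric, p = 0.303.
P(Y > 18) = P(first 18 all fail) = (1−p)^18 = 0.001507

0.0015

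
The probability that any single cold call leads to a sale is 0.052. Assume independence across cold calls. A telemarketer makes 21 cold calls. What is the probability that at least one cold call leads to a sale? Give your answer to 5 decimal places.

P(at least one) = 1 − P(none) = 1 − (1 − 0.052)^21
= 1 − 0.3258180 = 0.6741820

0.67418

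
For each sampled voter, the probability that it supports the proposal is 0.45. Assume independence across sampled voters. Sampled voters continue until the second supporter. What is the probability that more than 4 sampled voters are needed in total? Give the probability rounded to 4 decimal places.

0.3910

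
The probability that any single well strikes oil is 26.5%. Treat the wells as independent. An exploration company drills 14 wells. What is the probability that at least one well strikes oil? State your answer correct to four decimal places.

P(at least one) = 1 − P(none) = 1 − (1 − 0.265)^14
= 1 − 0.013428 = 0.986572

0.9866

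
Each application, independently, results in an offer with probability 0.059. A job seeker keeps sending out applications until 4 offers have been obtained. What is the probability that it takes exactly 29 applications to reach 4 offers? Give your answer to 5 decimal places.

0.00868

Y = trial on which the fourth success occurs; negative binomial, r=4, p=0.059.
P(Y=29) = C(28,3) · p^4 · (1−p)^25
= 3276 · 1.2117e-05 · 0.21865 = 0.0086795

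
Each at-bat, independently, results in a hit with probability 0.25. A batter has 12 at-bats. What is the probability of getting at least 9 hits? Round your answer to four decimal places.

0.0004

X ~ Binomial(12, 0.25); P(X ≥ 9) = Σ C(12,k) p^k (1−p)^(12−k) over k:
  k=9: C(12,9)·0.25^9·0.75^3 = 0.000354
  k=10: C(12,10)·0.25^10·0.75^2 = 0.000035
  k=11: C(12,11)·0.25^11·0.75^1 = 0.000002
  k=12: C(12,12)·0.25^12·0.75^0 = 0.000000
Total = 0.000392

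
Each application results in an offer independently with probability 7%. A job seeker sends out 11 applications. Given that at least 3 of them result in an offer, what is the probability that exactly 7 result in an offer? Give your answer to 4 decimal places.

X ~ Binomial(11, 0.07). Want P(X=7 | X≥3) = P(X=7) / P(X≥3).
P(X=7) = C(11,7)·0.07^7·0.93^4 = 0.000002
P(X≥3) = 1 − 0.450104 − 0.372666 − 0.140251 = 0.036979
Ratio = 0.000002 / 0.036979 = 0.000055

0.0001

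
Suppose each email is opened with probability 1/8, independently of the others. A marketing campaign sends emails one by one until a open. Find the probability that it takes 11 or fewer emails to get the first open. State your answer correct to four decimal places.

0.7698

Y = number of emails to the first success; geometric, p = 0.125.
P(Y ≤ 11) = 1 − (1−p)^11 = 1 − 0.230191 = 0.769809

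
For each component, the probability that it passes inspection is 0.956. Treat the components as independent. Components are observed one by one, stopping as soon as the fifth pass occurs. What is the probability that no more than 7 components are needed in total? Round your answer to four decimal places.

0.9974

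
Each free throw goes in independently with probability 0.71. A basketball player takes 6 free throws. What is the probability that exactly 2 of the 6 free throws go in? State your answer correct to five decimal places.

X ~ Binomial(n=6, p=0.71).
P(X=2) = C(6,2) · p^2 · (1−p)^4
= 15 · 0.5041 · 0.0070728 = 0.0534811

0.05348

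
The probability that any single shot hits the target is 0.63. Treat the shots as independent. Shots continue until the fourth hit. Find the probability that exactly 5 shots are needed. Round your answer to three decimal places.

0.233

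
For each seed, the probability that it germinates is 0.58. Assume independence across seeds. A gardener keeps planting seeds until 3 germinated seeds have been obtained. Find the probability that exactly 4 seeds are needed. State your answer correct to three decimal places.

0.246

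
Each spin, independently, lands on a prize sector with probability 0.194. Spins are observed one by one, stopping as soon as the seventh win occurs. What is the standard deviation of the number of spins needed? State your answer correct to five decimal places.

12.24376

Y = total spins until the seventh success; negative binomial with r=7, p=0.194.
SD(Y) = √[r(1−p)/p²] = √(149.9096610) = 12.2437601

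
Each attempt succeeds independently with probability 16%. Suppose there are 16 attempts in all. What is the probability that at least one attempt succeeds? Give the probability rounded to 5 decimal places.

P(at least one) = 1 − P(none) = 1 − (1 − 0.16)^16
= 1 − 0.0614425 = 0.9385575

0.93856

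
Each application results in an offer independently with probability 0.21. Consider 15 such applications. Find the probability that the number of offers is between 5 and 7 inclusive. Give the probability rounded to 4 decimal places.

0.1852

X ~ Binomial(15, 0.21); P(5 ≤ X ≤ 7) = Σ C(15,k) p^k (1−p)^(15−k) over k:
  k=5: C(15,5)·0.21^5·0.79^10 = 0.116124
  k=6: C(15,6)·0.21^6·0.79^9 = 0.051447
  k=7: C(15,7)·0.21^7·0.79^8 = 0.017583
Total = 0.185155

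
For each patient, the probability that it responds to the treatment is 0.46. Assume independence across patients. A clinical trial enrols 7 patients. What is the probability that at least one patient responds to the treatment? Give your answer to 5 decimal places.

0.98661

P(at least one) = 1 − P(none) = 1 − (1 − 0.46)^7
= 1 − 0.0133893 = 0.9866107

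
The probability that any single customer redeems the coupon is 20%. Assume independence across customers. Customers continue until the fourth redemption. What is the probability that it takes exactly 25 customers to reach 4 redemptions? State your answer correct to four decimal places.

0.0299

Y = trial on which the fourth success occurs; negative binomial, r=4, p=0.20.
P(Y=25) = C(24,3) · p^4 · (1−p)^21
= 2024 · 0.0016 · 0.0092234 = 0.029869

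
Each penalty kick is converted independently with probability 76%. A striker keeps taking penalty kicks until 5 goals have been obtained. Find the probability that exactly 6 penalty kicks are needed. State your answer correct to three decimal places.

0.304

Y = trial on which the fifth success occurs; negative binomial, r=5, p=0.76.
P(Y=6) = C(5,4) · p^5 · (1−p)^1
= 5 · 0.25355 · 0.24 = 0.30426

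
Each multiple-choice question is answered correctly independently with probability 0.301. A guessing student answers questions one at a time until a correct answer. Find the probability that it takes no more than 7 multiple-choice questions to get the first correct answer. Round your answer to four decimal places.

Y = number of multiple-choice questions to the first success; geometric, p = 0.301.
P(Y ≤ 7) = 1 − (1−p)^7 = 1 − 0.081534 = 0.918466

0.9185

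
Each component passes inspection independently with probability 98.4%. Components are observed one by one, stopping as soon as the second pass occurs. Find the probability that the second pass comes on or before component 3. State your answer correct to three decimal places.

0.999

Finishing within 3 components ⇔ at least 2 successes in the first 3. With X ~ Binomial(3, 0.984), P(Y ≤ 3) = 1 − P(X ≤ 1).
  k=0: C(3,0)·0.984^0·0.016^3 = 0.00000
  k=1: C(3,1)·0.984^1·0.016^2 = 0.00076
1 − 0.00076 = 0.99924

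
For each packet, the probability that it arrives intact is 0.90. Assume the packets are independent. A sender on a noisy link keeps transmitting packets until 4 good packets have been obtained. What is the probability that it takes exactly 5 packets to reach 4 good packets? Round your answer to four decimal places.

Y = trial on which the fourth success occurs; negative binomial, r=4, p=0.90.
P(Y=5) = C(4,3) · p^4 · (1−p)^1
= 4 · 0.6561 · 0.1 = 0.262440

0.2624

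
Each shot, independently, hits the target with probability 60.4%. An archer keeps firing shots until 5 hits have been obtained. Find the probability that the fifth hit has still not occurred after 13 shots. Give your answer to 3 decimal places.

0.030

Needing more than 13 shots ⇔ fewer than 5 successes in the first 13. With X ~ Binomial(13, 0.604), P(Y > 13) = P(X ≤ 4).
  k=0: C(13,0)·0.604^0·0.396^13 = 0.00001
  k=1: C(13,1)·0.604^1·0.396^12 = 0.00012
  k=2: C(13,2)·0.604^2·0.396^11 = 0.00107
  k=3: C(13,3)·0.604^3·0.396^10 = 0.00598
  k=4: C(13,4)·0.604^4·0.396^9 = 0.02279
P(X ≤ 4) = 0.02996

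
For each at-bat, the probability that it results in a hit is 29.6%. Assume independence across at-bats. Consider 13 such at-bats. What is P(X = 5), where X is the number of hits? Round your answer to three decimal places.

X ~ Binomial(n=13, p=0.296).
P(X=5) = C(13,5) · p^5 · (1−p)^8
= 1287 · 0.0022723 · 0.060337 = 0.17645

0.176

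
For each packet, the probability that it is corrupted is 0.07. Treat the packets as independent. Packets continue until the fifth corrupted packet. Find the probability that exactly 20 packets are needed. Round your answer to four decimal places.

Y = trial on which the fifth success occurs; negative binomial, r=5, p=0.07.
P(Y=20) = C(19,4) · p^5 · (1−p)^15
= 3876 · 1.6807e-06 · 0.3367 = 0.002193

0.0022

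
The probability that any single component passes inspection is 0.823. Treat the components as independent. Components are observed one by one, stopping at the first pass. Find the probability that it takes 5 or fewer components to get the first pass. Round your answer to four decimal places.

0.9998

Y = number of components to the first success; geometric, p = 0.823.
P(Y ≤ 5) = 1 − (1−p)^5 = 1 − 0.000174 = 0.999826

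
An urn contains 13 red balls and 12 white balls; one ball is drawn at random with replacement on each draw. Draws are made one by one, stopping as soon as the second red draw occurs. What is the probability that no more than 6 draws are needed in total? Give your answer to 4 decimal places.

0.9083

Finishing within 6 draws ⇔ at least 2 successes in the first 6. With X ~ Binomial(6, 0.52), P(Y ≤ 6) = 1 − P(X ≤ 1).
  k=0: C(6,0)·0.52^0·0.48^6 = 0.012231
  k=1: C(6,1)·0.52^1·0.48^5 = 0.079499
1 − 0.091729 = 0.908271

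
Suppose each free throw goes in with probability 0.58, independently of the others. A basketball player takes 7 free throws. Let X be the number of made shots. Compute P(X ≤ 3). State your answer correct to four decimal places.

0.3294

X ~ Binomial(7, 0.58); P(X ≤ 3) = Σ C(7,k) p^k (1−p)^(7−k) over k:
  k=0: C(7,0)·0.58^0·0.42^7 = 0.002305
  k=1: C(7,1)·0.58^1·0.42^6 = 0.022285
  k=2: C(7,2)·0.58^2·0.42^5 = 0.092326
  k=3: C(7,3)·0.58^3·0.42^4 = 0.212495
Total = 0.329412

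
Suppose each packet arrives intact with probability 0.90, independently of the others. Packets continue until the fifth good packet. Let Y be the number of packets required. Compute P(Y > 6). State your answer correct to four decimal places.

0.1143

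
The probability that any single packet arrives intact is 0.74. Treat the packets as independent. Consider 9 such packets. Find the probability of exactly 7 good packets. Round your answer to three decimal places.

0.296

X ~ Binomial(n=9, p=0.74).
P(X=7) = C(9,7) · p^7 · (1−p)^2
= 36 · 0.12151 · 0.0676 = 0.29571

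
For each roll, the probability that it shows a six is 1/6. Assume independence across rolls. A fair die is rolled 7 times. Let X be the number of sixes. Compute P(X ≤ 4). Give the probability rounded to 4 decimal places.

0.9980

X ~ Binomial(7, 0.166667); P(X ≤ 4) = Σ C(7,k) p^k (1−p)^(7−k) over k:
  k=0: C(7,0)·0.166667^0·0.833333^7 = 0.279082
  k=1: C(7,1)·0.166667^1·0.833333^6 = 0.390714
  k=2: C(7,2)·0.166667^2·0.833333^5 = 0.234429
  k=3: C(7,3)·0.166667^3·0.833333^4 = 0.078143
  k=4: C(7,4)·0.166667^4·0.833333^3 = 0.015629
Total = 0.997996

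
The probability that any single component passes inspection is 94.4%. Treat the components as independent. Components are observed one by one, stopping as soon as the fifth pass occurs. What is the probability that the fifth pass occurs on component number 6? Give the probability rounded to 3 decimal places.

0.210

Y = trial on which the fifth success occurs; negative binomial, r=5, p=0.944.
P(Y=6) = C(5,4) · p^5 · (1−p)^1
= 5 · 0.74965 · 0.056 = 0.20990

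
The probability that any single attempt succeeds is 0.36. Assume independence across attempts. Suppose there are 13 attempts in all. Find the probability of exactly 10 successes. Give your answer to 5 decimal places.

0.00274

X ~ Binomial(n=13, p=0.36).
P(X=10) = C(13,10) · p^10 · (1−p)^3
= 286 · 3.6562e-05 · 0.26214 = 0.0027411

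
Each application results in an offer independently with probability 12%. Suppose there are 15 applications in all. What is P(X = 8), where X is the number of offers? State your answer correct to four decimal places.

0.0001

X ~ Binomial(n=15, p=0.12).
P(X=8) = C(15,8) · p^8 · (1−p)^7
= 6435 · 4.2998e-08 · 0.40868 = 0.000113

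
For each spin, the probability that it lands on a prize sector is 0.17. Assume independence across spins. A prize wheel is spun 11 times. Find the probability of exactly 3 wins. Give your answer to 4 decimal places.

0.1826

X ~ Binomial(n=11, p=0.17).
P(X=3) = C(11,3) · p^3 · (1−p)^8
= 165 · 0.004913 · 0.22523 = 0.182581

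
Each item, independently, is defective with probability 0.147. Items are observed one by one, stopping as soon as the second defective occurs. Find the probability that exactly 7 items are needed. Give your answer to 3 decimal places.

0.059

Y = trial on which the second success occurs; negative binomial, r=2, p=0.147.
P(Y=7) = C(6,1) · p^2 · (1−p)^5
= 6 · 0.021609 · 0.45159 = 0.05855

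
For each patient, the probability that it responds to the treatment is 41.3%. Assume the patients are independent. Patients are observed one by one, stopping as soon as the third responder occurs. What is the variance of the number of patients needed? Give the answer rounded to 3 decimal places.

Y = total patients until the third success; negative binomial with r=3, p=0.413.
Var(Y) = r(1−p)/p² = 3·0.587 / 0.413² = 10.32427

10.324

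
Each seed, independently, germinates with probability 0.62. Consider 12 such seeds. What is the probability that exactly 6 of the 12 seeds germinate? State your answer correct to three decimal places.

X ~ Binomial(n=12, p=0.62).
P(X=6) = C(12,6) · p^6 · (1−p)^6
= 924 · 0.0568 · 0.0030109 = 0.15802

0.158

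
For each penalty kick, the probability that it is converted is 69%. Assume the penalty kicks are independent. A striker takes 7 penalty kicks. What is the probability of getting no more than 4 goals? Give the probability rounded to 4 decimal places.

0.3757

X ~ Binomial(7, 0.69); P(X ≤ 4) = Σ C(7,k) p^k (1−p)^(7−k) over k:
  k=0: C(7,0)·0.69^0·0.31^7 = 0.000275
  k=1: C(7,1)·0.69^1·0.31^6 = 0.004287
  k=2: C(7,2)·0.69^2·0.31^5 = 0.028624
  k=3: C(7,3)·0.69^3·0.31^4 = 0.106185
  k=4: C(7,4)·0.69^4·0.31^3 = 0.236347
Total = 0.375717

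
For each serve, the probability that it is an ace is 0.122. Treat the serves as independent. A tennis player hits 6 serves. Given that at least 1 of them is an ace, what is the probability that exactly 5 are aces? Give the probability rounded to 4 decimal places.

0.0003

X ~ Binomial(6, 0.122). Want P(X=5 | X≥1) = P(X=5) / P(X≥1).
P(X=5) = C(6,5)·0.122^5·0.878^1 = 0.000142
P(X≥1) = 1 − 0.458107 = 0.541893
Ratio = 0.000142 / 0.541893 = 0.000263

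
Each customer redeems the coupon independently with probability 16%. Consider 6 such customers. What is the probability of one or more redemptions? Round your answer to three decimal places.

0.649

P(at least one) = 1 − P(none) = 1 − (1 − 0.16)^6
= 1 − 0.35130 = 0.64870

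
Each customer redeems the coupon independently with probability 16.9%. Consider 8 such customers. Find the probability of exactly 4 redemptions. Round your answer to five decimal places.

0.02723

X ~ Binomial(n=8, p=0.169).
P(X=4) = C(8,4) · p^4 · (1−p)^4
= 70 · 0.00081573 · 0.47687 = 0.0272301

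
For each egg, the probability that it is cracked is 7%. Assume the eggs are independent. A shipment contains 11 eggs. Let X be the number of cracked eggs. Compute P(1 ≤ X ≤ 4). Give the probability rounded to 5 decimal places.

0.54935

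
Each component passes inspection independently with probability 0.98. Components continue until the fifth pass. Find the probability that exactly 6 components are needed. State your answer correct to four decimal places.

0.0904

Y = trial on which the fifth success occurs; negative binomial, r=5, p=0.98.
P(Y=6) = C(5,4) · p^5 · (1−p)^1
= 5 · 0.90392 · 0.02 = 0.090392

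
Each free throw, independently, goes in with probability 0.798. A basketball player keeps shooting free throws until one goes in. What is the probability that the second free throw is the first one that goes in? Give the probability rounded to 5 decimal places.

Geometric (trials to first success), p = 0.798.
P(Y = 2) = (1−p)^1 · p = 0.202 · 0.798 = 0.1611960

0.16120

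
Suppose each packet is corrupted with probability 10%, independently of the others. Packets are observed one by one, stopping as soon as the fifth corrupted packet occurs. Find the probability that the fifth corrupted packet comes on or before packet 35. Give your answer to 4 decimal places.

0.2693

Finishing within 35 packets ⇔ at least 5 successes in the first 35. With X ~ Binomial(35, 0.10), P(Y ≤ 35) = 1 − P(X ≤ 4).
  k=0: C(35,0)·0.10^0·0.90^35 = 0.025032
  k=1: C(35,1)·0.10^1·0.90^34 = 0.097345
  k=2: C(35,2)·0.10^2·0.90^33 = 0.183874
  k=3: C(35,3)·0.10^3·0.90^32 = 0.224735
  k=4: C(35,4)·0.10^4·0.90^31 = 0.199764
1 − 0.730749 = 0.269251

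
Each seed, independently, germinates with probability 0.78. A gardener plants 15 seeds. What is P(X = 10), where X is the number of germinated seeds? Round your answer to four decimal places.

0.1290

X ~ Binomial(n=15, p=0.78).
P(X=10) = C(15,10) · p^10 · (1−p)^5
= 3003 · 0.083358 · 0.00051536 = 0.129007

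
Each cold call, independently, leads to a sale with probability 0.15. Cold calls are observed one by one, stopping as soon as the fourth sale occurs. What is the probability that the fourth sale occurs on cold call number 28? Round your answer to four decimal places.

0.0300

Y = trial on which the fourth success occurs; negative binomial, r=4, p=0.15.
P(Y=28) = C(27,3) · p^4 · (1−p)^24
= 2925 · 0.00050625 · 0.020233 = 0.029960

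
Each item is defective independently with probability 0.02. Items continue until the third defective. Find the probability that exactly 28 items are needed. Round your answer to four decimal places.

0.0017

Y = trial on which the third success occurs; negative binomial, r=3, p=0.02.
P(Y=28) = C(27,2) · p^3 · (1−p)^25
= 351 · 8e-06 · 0.60346 = 0.001695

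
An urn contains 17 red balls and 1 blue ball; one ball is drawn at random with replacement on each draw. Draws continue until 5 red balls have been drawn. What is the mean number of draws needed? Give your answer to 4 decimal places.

5.2941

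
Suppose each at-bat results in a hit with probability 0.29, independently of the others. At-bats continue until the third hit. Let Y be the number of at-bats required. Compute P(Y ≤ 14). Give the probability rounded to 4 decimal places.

0.8188

Finishing within 14 at-bats ⇔ at least 3 successes in the first 14. With X ~ Binomial(14, 0.29), P(Y ≤ 14) = 1 − P(X ≤ 2).
  k=0: C(14,0)·0.29^0·0.71^14 = 0.008272
  k=1: C(14,1)·0.29^1·0.71^13 = 0.047303
  k=2: C(14,2)·0.29^2·0.71^12 = 0.125585
1 − 0.181160 = 0.818840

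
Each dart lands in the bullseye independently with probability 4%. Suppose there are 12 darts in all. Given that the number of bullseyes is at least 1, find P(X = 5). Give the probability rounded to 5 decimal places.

0.00016

X ~ Binomial(12, 0.04). Want P(X=5 | X≥1) = P(X=5) / P(X≥1).
P(X=5) = C(12,5)·0.04^5·0.96^7 = 0.0000609
P(X≥1) = 1 − 0.6127098 = 0.3872902
Ratio = 0.0000609 / 0.3872902 = 0.0001574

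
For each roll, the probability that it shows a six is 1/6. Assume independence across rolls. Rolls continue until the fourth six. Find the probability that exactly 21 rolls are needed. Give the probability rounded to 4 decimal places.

Y = trial on which the fourth success occurs; negative binomial, r=4, p=0.166667.
P(Y=21) = C(20,3) · p^4 · (1−p)^17
= 1140 · 0.0007716 · 0.045073 = 0.039648

0.0396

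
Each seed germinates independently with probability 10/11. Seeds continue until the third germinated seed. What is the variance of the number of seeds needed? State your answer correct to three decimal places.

0.330

Y = total seeds until the third success; negative binomial with r=3, p=0.909091.
Var(Y) = r(1−p)/p² = 3·0.090909 / 0.909091² = 0.33000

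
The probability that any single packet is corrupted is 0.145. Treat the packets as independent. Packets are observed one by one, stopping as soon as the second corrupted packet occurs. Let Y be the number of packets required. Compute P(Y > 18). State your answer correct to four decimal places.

Needing more than 18 packets ⇔ fewer than 2 successes in the first 18. With X ~ Binomial(18, 0.145), P(Y > 18) = P(X ≤ 1).
  k=0: C(18,0)·0.145^0·0.855^18 = 0.059620
  k=1: C(18,1)·0.145^1·0.855^17 = 0.181997
P(X ≤ 1) = 0.241617

0.2416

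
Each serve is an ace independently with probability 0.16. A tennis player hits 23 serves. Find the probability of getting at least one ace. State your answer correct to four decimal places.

0.9819

P(at least one) = 1 − P(none) = 1 − (1 − 0.16)^23
= 1 − 0.018131 = 0.981869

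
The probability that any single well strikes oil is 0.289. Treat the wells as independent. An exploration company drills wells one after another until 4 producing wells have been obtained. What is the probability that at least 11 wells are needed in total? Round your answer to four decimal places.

Needing more than 10 wells ⇔ fewer than 4 successes in the first 10. With X ~ Binomial(10, 0.289), P(Y > 10) = P(X ≤ 3).
  k=0: C(10,0)·0.289^0·0.711^10 = 0.033014
  k=1: C(10,1)·0.289^1·0.711^9 = 0.134191
  k=2: C(10,2)·0.289^2·0.711^8 = 0.245451
  k=3: C(10,3)·0.289^3·0.711^7 = 0.266049
P(X ≤ 3) = 0.678705

0.6787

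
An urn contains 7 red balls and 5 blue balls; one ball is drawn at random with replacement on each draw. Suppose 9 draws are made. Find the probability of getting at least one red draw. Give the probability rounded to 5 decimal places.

0.99962

P(at least one) = 1 − P(none) = 1 − (1 − 0.583333)^9
= 1 − 0.0003785 = 0.9996215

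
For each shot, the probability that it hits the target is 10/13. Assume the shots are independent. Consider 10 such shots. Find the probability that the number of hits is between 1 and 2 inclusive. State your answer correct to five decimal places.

X ~ Binomial(10, 0.769231); P(1 ≤ X ≤ 2) = Σ C(10,k) p^k (1−p)^(10−k) over k:
  k=1: C(10,1)·0.769231^1·0.230769^9 = 0.0000143
  k=2: C(10,2)·0.769231^2·0.230769^8 = 0.0002142
Total = 0.0002284

0.00023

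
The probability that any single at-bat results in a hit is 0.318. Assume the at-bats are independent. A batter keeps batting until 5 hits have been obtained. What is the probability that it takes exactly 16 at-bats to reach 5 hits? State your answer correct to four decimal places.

Y = trial on which the fifth success occurs; negative binomial, r=5, p=0.318.
P(Y=16) = C(15,4) · p^5 · (1−p)^11
= 1365 · 0.0032519 · 0.014847 = 0.065902

0.0659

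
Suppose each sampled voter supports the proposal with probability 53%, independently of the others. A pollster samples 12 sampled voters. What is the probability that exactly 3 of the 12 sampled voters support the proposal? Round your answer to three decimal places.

X ~ Binomial(n=12, p=0.53).
P(X=3) = C(12,3) · p^3 · (1−p)^9
= 220 · 0.14888 · 0.0011191 = 0.03665

0.037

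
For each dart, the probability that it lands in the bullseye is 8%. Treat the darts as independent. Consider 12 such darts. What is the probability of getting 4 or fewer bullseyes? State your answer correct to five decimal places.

X ~ Binomial(12, 0.08); P(X ≤ 4) = Σ C(12,k) p^k (1−p)^(12−k) over k:
  k=0: C(12,0)·0.08^0·0.92^12 = 0.3676664
  k=1: C(12,1)·0.08^1·0.92^11 = 0.3836519
  k=2: C(12,2)·0.08^2·0.92^10 = 0.1834857
  k=3: C(12,3)·0.08^3·0.92^9 = 0.0531843
  k=4: C(12,4)·0.08^4·0.92^8 = 0.0104056
Total = 0.9983938

0.99839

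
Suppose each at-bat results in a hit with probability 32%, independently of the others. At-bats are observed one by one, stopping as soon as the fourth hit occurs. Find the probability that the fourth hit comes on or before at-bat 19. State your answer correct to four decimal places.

Finishing within 19 at-bats ⇔ at least 4 successes in the first 19. With X ~ Binomial(19, 0.32), P(Y ≤ 19) = 1 − P(X ≤ 3).
  k=0: C(19,0)·0.32^0·0.68^19 = 0.000657
  k=1: C(19,1)·0.32^1·0.68^18 = 0.005876
  k=2: C(19,2)·0.32^2·0.68^17 = 0.024886
  k=3: C(19,3)·0.32^3·0.68^16 = 0.066362
1 − 0.097780 = 0.902220

0.9022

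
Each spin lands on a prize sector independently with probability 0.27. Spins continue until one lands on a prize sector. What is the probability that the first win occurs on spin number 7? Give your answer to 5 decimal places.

0.04086

Geometric (trials to first success), p = 0.27.
P(Y = 7) = (1−p)^6 · p = 0.15133 · 0.27 = 0.0408602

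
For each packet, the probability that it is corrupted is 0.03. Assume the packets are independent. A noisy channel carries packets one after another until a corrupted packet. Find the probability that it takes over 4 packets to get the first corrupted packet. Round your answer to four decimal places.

0.8853

Y = number of packets to the first success; geometric, p = 0.03.
P(Y > 4) = P(first 4 all fail) = (1−p)^4 = 0.885293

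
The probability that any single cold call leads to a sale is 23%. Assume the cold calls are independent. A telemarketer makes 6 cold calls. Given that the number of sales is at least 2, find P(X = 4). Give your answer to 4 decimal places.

0.0595

X ~ Binomial(6, 0.23). Want P(X=4 | X≥2) = P(X=4) / P(X≥2).
P(X=4) = C(6,4)·0.23^4·0.77^2 = 0.024888
P(X≥2) = 1 − 0.208422 − 0.373536 = 0.418041
Ratio = 0.024888 / 0.418041 = 0.059534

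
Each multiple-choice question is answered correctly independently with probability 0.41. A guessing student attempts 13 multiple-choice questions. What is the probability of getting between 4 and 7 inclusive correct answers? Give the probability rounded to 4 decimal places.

0.7378

X ~ Binomial(13, 0.41); P(4 ≤ X ≤ 7) = Σ C(13,k) p^k (1−p)^(13−k) over k:
  k=4: C(13,4)·0.41^4·0.59^9 = 0.175029
  k=5: C(13,5)·0.41^5·0.59^8 = 0.218934
  k=6: C(13,6)·0.41^6·0.59^7 = 0.202854
  k=7: C(13,7)·0.41^7·0.59^6 = 0.140967
Total = 0.737784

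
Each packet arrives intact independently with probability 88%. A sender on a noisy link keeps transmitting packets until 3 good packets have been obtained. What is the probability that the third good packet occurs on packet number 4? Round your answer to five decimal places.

Y = trial on which the third success occurs; negative binomial, r=3, p=0.88.
P(Y=4) = C(3,2) · p^3 · (1−p)^1
= 3 · 0.68147 · 0.12 = 0.2453299

0.24533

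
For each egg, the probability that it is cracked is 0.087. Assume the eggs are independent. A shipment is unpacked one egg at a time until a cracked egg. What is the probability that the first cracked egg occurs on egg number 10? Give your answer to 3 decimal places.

Geometric (trials to first success), p = 0.087.
P(Y = 10) = (1−p)^9 · p = 0.4408 · 0.087 = 0.03835

0.038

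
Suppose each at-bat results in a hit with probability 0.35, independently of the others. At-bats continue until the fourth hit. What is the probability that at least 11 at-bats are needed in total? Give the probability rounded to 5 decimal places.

0.51383

Needing more than 10 at-bats ⇔ fewer than 4 successes in the first 10. With X ~ Binomial(10, 0.35), P(Y > 10) = P(X ≤ 3).
  k=0: C(10,0)·0.35^0·0.65^10 = 0.0134627
  k=1: C(10,1)·0.35^1·0.65^9 = 0.0724917
  k=2: C(10,2)·0.35^2·0.65^8 = 0.1756530
  k=3: C(10,3)·0.35^3·0.65^7 = 0.2522196
P(X ≤ 3) = 0.5138270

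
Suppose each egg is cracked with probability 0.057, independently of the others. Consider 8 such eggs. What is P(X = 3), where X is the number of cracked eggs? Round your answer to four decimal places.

X ~ Binomial(n=8, p=0.057).
P(X=3) = C(8,3) · p^3 · (1−p)^5
= 56 · 0.00018519 · 0.74569 = 0.007733

0.0077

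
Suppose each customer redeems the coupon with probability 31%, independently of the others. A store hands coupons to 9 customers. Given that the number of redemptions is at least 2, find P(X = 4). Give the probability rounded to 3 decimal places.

0.222

X ~ Binomial(9, 0.31). Want P(X=4 | X≥2) = P(X=4) / P(X≥2).
P(X=4) = C(9,4)·0.31^4·0.69^5 = 0.18200
P(X≥2) = 1 − 0.03545 − 0.14335 = 0.82120
Ratio = 0.18200 / 0.82120 = 0.22162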